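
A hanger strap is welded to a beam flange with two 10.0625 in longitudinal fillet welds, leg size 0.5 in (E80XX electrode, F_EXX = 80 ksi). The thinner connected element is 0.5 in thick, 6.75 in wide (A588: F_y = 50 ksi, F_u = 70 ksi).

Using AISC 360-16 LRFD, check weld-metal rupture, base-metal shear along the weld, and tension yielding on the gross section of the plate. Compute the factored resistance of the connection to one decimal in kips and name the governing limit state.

151.9 kips (gross-section yield governs)

Weld metal: throat = 0.707×0.5 = 0.3535 in, L = 2×10.0625 = 20.125 in. φR_n = 0.75 × 0.6 × 80 × 0.3535 × 20.125 = 256.1 kips.
Base metal shear (0.5 in plate): yield φR_n = 1.0×0.6×50×0.5×20.125 = 301.9 kips; rupture φR_n = 0.75×0.6×70×0.5×20.125 = 317.0 kips; take 301.9 kips (yield).
Tension yield (gross): A_g = 6.75×0.5 = 3.375 in². φR_n = 0.90 × 50 × 3.375 = 151.9 kips.
Governing: min(256.1, 301.9, 151.9) = 151.9 kips → gross-section yield.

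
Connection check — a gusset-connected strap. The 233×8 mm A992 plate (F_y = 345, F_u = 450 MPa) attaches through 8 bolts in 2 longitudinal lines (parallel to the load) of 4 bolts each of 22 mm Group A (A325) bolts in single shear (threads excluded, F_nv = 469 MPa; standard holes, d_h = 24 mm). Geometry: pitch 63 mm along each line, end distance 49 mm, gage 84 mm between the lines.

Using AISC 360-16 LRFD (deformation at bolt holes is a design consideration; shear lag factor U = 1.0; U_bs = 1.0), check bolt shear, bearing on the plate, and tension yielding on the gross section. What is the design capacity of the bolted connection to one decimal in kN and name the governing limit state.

Bolt shear: A_b = π(22)²/4 = 380.13 mm². φR_n = 0.75 × 469 × 380.13 × 8 × 1 = 1069.7 kN.
Bearing (8 mm plate, F_u = 450 MPa): end bolts L_c = 49 − 24/2 = 37, R_n = min(1.2×37×8×450, 2.4×22×8×450) = 159.84 kN/bolt; interior L_c = 63 − 24 = 39, R_n = 168.48 kN/bolt. φR_n = 0.75 × (2×159.84 + 6×168.48) = 997.9 kN.
Tension yield (gross): A_g = 233×8 = 1864 mm². φR_n = 0.90 × 345 × 1864 = 578.8 kN.
Governing: min(1069.7, 997.9, 578.8) = 578.8 kN → gross-section yield.

578.8 kN (gross-section yield governs)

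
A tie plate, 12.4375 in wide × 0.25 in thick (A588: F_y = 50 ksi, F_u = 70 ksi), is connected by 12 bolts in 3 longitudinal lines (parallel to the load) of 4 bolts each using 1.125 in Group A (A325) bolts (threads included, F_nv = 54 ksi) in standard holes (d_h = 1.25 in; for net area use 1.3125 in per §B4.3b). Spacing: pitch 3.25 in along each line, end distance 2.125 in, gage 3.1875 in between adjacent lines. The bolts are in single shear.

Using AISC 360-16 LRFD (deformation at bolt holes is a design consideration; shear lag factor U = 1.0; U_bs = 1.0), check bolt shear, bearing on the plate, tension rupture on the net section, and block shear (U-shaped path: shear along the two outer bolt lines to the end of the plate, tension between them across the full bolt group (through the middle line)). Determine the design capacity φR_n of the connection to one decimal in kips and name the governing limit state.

Bolt shear: A_b = π(1.125)²/4 = 0.99402 in². φR_n = 0.75 × 54 × 0.99402 × 12 × 1 = 483.1 kips.
Bearing (0.25 in plate, F_u = 70 ksi): end bolts L_c = 2.125 − 1.25/2 = 1.5, R_n = min(1.2×1.5×0.25×70, 2.4×1.125×0.25×70) = 31.5 kips/bolt; interior L_c = 3.25 − 1.25 = 2, R_n = 42 kips/bolt. φR_n = 0.75 × (3×31.5 + 9×42) = 354.4 kips.
Tension rupture (net): A_n = (12.4375 − 3×1.3125)×0.25 = 2.125 in² (U = 1.0, A_e = A_n). φR_n = 0.75 × 70 × 2.125 = 111.6 kips.
Block shear: shear path 2×[2.125+3×3.25] = 2×11.875 in, A_gv = 5.9375, A_nv = 2×(11.875 − 3.5×1.3125)×0.25 = 3.6406 in²; tension across gage: (6.375 − 2×1.3125)×0.25 = 0.9375 in². R_n = min(0.6×70×3.6406, 0.6×50×5.9375) + 1.0×70×0.9375 = min(152.91, 178.13) + 65.625 = 218.54 kips. φR_n = 0.75 × 218.54 = 163.9 kips.
Governing: min(483.1, 354.4, 111.6, 163.9) = 111.6 kips → net-section rupture.

111.6 kips (net-section rupture governs)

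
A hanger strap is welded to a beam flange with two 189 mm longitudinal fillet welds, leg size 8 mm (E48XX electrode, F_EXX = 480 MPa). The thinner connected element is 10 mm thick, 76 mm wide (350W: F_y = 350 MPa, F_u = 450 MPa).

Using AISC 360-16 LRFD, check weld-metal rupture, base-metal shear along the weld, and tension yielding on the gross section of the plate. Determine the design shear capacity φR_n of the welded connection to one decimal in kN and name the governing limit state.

239.4 kN (gross-section yield governs)

Weld metal: throat = 0.707×8 = 5.656 mm, L = 2×189 = 378 mm. φR_n = 0.75 × 0.6 × 480 × 5.656 × 378 = 461.8 kN.
Base metal shear (10 mm plate): yield φR_n = 1.0×0.6×350×10×378 = 793.8 kN; rupture φR_n = 0.75×0.6×450×10×378 = 765.5 kN; take 765.5 kN (rupture).
Tension yield (gross): A_g = 76×10 = 760 mm². φR_n = 0.90 × 350 × 760 = 239.4 kN.
Governing: min(461.8, 765.5, 239.4) = 239.4 kN → gross-section yield.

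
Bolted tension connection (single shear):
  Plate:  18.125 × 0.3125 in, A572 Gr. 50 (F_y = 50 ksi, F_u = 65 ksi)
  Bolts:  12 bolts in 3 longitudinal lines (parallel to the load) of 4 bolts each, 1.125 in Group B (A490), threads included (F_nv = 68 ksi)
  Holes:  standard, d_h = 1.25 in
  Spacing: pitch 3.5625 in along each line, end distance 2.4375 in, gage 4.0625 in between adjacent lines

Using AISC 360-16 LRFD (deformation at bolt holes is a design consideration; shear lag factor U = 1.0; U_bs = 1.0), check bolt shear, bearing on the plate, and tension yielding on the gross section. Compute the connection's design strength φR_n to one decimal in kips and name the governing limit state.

254.9 kips (gross-section yield governs)

Bolt shear: A_b = π(1.125)²/4 = 0.99402 in². φR_n = 0.75 × 68 × 0.99402 × 12 × 1 = 608.3 kips.
Bearing (0.3125 in plate, F_u = 65 ksi): end bolts L_c = 2.4375 − 1.25/2 = 1.8125, R_n = min(1.2×1.8125×0.3125×65, 2.4×1.125×0.3125×65) = 44.18 kips/bolt; interior L_c = 3.5625 − 1.25 = 2.3125, R_n = 54.844 kips/bolt. φR_n = 0.75 × (3×44.18 + 9×54.844) = 469.6 kips.
Tension yield (gross): A_g = 18.125×0.3125 = 5.6641 in². φR_n = 0.90 × 50 × 5.6641 = 254.9 kips.
Governing: min(608.3, 469.6, 254.9) = 254.9 kips → gross-section yield.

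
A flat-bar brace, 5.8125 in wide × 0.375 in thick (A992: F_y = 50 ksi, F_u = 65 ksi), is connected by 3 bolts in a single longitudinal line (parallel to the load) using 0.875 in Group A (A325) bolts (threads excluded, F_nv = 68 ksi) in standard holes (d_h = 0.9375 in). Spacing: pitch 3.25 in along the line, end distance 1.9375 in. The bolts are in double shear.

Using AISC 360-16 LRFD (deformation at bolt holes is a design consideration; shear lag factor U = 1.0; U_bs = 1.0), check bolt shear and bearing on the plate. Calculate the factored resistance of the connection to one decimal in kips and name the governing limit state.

Bolt shear: A_b = π(0.875)²/4 = 0.60132 in². φR_n = 0.75 × 68 × 0.60132 × 3 × 2 = 184.0 kips.
Bearing (0.375 in plate, F_u = 65 ksi): end bolts L_c = 1.9375 − 0.9375/2 = 1.46875, R_n = min(1.2×1.46875×0.375×65, 2.4×0.875×0.375×65) = 42.961 kips/bolt; interior L_c = 3.25 − 0.9375 = 2.3125, R_n = 51.188 kips/bolt. φR_n = 0.75 × (1×42.961 + 2×51.188) = 109.0 kips.
Governing: min(184.0, 109.0) = 109.0 kips → bearing.

109.0 kips (bearing governs)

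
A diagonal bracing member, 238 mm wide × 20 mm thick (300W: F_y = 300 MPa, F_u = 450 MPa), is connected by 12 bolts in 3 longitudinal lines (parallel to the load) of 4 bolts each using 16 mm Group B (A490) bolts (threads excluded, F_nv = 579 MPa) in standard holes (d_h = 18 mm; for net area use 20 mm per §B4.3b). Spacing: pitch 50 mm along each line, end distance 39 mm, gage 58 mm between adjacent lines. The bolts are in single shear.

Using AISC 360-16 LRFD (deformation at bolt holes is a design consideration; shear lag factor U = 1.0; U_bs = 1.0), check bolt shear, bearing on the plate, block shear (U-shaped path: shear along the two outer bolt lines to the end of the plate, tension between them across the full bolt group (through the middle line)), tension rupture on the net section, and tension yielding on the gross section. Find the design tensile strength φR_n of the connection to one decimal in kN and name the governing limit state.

Bolt shear: A_b = π(16)²/4 = 201.06 mm². φR_n = 0.75 × 579 × 201.06 × 12 × 1 = 1047.7 kN.
Bearing (20 mm plate, F_u = 450 MPa): end bolts L_c = 39 − 18/2 = 30, R_n = min(1.2×30×20×450, 2.4×16×20×450) = 324 kN/bolt; interior L_c = 50 − 18 = 32, R_n = 345.6 kN/bolt. φR_n = 0.75 × (3×324 + 9×345.6) = 3061.8 kN.
Block shear: shear path 2×[39+3×50] = 2×189 mm, A_gv = 7560, A_nv = 2×(189 − 3.5×20)×20 = 4760 mm²; tension across gage: (116 − 2×20)×20 = 1520 mm². R_n = min(0.6×450×4760, 0.6×300×7560) + 1.0×450×1520 = min(1285.2, 1360.8) + 684 = 1969.2 kN. φR_n = 0.75 × 1969.2 = 1476.9 kN.
Tension rupture (net): A_n = (238 − 3×20)×20 = 3560 mm² (U = 1.0, A_e = A_n). φR_n = 0.75 × 450 × 3560 = 1201.5 kN.
Tension yield (gross): A_g = 238×20 = 4760 mm². φR_n = 0.90 × 300 × 4760 = 1285.2 kN.
Governing: min(1047.7, 3061.8, 1476.9, 1201.5, 1285.2) = 1047.7 kN → bolt shear.

1047.7 kN (bolt shear governs)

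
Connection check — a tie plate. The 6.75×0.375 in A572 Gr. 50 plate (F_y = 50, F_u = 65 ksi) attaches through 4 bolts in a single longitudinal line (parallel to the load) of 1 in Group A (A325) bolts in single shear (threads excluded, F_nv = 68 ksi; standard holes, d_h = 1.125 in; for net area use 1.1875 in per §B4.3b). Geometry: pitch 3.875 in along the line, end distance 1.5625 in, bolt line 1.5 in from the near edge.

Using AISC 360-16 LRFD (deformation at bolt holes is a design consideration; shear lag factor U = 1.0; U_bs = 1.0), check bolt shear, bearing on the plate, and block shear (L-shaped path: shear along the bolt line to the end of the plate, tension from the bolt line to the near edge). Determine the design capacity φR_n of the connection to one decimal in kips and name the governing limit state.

Bolt shear: A_b = π(1)²/4 = 0.7854 in². φR_n = 0.75 × 68 × 0.7854 × 4 × 1 = 160.2 kips.
Bearing (0.375 in plate, F_u = 65 ksi): end bolts L_c = 1.5625 − 1.125/2 = 1, R_n = min(1.2×1×0.375×65, 2.4×1×0.375×65) = 29.25 kips/bolt; interior L_c = 3.875 − 1.125 = 2.75, R_n = 58.5 kips/bolt. φR_n = 0.75 × (1×29.25 + 3×58.5) = 153.6 kips.
Block shear: shear path 1×[1.5625+3×3.875] = 1×13.1875 in, A_gv = 4.9453, A_nv = 1×(13.1875 − 3.5×1.1875)×0.375 = 3.3867 in²; tension to near edge: (1.5 − 0.5×1.1875)×0.375 = 0.33984 in². R_n = min(0.6×65×3.3867, 0.6×50×4.9453) + 1.0×65×0.33984 = min(132.08, 148.36) + 22.09 = 154.17 kips. φR_n = 0.75 × 154.17 = 115.6 kips.
Governing: min(160.2, 153.6, 115.6) = 115.6 kips → block shear.

115.6 kips (block shear governs)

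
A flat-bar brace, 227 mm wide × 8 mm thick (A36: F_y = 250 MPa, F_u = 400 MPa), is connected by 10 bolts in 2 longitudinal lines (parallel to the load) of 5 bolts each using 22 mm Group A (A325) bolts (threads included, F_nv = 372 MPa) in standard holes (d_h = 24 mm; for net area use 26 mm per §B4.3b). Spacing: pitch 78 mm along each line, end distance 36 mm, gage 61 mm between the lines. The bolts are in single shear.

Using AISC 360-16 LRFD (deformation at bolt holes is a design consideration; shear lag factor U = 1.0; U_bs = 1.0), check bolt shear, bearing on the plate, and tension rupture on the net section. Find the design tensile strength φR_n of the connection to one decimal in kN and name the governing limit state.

420.0 kN (net-section rupture governs)

Bolt shear: A_b = π(22)²/4 = 380.13 mm². φR_n = 0.75 × 372 × 380.13 × 10 × 1 = 1060.6 kN.
Bearing (8 mm plate, F_u = 400 MPa): end bolts L_c = 36 − 24/2 = 24, R_n = min(1.2×24×8×400, 2.4×22×8×400) = 92.16 kN/bolt; interior L_c = 78 − 24 = 54, R_n = 168.96 kN/bolt. φR_n = 0.75 × (2×92.16 + 8×168.96) = 1152.0 kN.
Tension rupture (net): A_n = (227 − 2×26)×8 = 1400 mm² (U = 1.0, A_e = A_n). φR_n = 0.75 × 400 × 1400 = 420.0 kN.
Governing: min(1060.6, 1152.0, 420.0) = 420.0 kN → net-section rupture.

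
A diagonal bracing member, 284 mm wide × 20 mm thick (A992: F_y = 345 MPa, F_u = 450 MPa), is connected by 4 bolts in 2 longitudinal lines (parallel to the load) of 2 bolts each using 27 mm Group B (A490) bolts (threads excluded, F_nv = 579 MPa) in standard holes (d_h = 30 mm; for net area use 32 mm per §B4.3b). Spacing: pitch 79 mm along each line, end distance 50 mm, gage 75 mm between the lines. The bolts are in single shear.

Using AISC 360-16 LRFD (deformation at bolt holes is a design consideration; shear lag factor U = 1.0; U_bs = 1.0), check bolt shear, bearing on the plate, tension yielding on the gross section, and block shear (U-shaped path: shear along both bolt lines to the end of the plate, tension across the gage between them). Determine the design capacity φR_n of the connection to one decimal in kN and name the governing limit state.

946.4 kN (block shear governs)

Bolt shear: A_b = π(27)²/4 = 572.56 mm². φR_n = 0.75 × 579 × 572.56 × 4 × 1 = 994.5 kN.
Bearing (20 mm plate, F_u = 450 MPa): end bolts L_c = 50 − 30/2 = 35, R_n = min(1.2×35×20×450, 2.4×27×20×450) = 378 kN/bolt; interior L_c = 79 − 30 = 49, R_n = 529.2 kN/bolt. φR_n = 0.75 × (2×378 + 2×529.2) = 1360.8 kN.
Tension yield (gross): A_g = 284×20 = 5680 mm². φR_n = 0.90 × 345 × 5680 = 1763.6 kN.
Block shear: shear path 2×[50+1×79] = 2×129 mm, A_gv = 5160, A_nv = 2×(129 − 1.5×32)×20 = 3240 mm²; tension across gage: (75 − 1×32)×20 = 860 mm². R_n = min(0.6×450×3240, 0.6×345×5160) + 1.0×450×860 = min(874.8, 1068.1) + 387 = 1261.8 kN. φR_n = 0.75 × 1261.8 = 946.4 kN.
Governing: min(994.5, 1360.8, 1763.6, 946.4) = 946.4 kN → block shear.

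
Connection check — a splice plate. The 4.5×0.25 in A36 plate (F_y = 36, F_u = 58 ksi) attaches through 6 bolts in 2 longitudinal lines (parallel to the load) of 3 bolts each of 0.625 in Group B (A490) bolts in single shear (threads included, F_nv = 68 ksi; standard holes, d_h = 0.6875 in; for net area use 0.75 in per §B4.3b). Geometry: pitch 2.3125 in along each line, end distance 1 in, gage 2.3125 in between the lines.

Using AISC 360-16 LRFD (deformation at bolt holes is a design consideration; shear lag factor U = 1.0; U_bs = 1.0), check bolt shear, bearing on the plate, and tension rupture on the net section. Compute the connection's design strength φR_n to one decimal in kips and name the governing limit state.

Bolt shear: A_b = π(0.625)²/4 = 0.3068 in². φR_n = 0.75 × 68 × 0.3068 × 6 × 1 = 93.9 kips.
Bearing (0.25 in plate, F_u = 58 ksi): end bolts L_c = 1 − 0.6875/2 = 0.65625, R_n = min(1.2×0.65625×0.25×58, 2.4×0.625×0.25×58) = 11.419 kips/bolt; interior L_c = 2.3125 − 0.6875 = 1.625, R_n = 21.75 kips/bolt. φR_n = 0.75 × (2×11.419 + 4×21.75) = 82.4 kips.
Tension rupture (net): A_n = (4.5 − 2×0.75)×0.25 = 0.75 in² (U = 1.0, A_e = A_n). φR_n = 0.75 × 58 × 0.75 = 32.6 kips.
Governing: min(93.9, 82.4, 32.6) = 32.6 kips → net-section rupture.

32.6 kips (net-section rupture governs)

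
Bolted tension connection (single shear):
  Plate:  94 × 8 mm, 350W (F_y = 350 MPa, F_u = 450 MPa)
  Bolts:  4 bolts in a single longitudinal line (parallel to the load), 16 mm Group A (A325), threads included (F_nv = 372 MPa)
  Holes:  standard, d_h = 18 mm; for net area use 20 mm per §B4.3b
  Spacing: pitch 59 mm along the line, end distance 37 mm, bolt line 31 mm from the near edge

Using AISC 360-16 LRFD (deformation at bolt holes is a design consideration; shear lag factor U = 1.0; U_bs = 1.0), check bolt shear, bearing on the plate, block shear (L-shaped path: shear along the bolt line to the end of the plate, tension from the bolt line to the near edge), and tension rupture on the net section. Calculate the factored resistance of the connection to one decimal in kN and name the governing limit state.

199.8 kN (net-section rupture governs)

Bolt shear: A_b = π(16)²/4 = 201.06 mm². φR_n = 0.75 × 372 × 201.06 × 4 × 1 = 224.4 kN.
Bearing (8 mm plate, F_u = 450 MPa): end bolts L_c = 37 − 18/2 = 28, R_n = min(1.2×28×8×450, 2.4×16×8×450) = 120.96 kN/bolt; interior L_c = 59 − 18 = 41, R_n = 138.24 kN/bolt. φR_n = 0.75 × (1×120.96 + 3×138.24) = 401.8 kN.
Block shear: shear path 1×[37+3×59] = 1×214 mm, A_gv = 1712, A_nv = 1×(214 − 3.5×20)×8 = 1152 mm²; tension to near edge: (31 − 0.5×20)×8 = 168 mm². R_n = min(0.6×450×1152, 0.6×350×1712) + 1.0×450×168 = min(311.04, 359.52) + 75.6 = 386.64 kN. φR_n = 0.75 × 386.64 = 290.0 kN.
Tension rupture (net): A_n = (94 − 1×20)×8 = 592 mm² (U = 1.0, A_e = A_n). φR_n = 0.75 × 450 × 592 = 199.8 kN.
Governing: min(224.4, 401.8, 290.0, 199.8) = 199.8 kN → net-section rupture.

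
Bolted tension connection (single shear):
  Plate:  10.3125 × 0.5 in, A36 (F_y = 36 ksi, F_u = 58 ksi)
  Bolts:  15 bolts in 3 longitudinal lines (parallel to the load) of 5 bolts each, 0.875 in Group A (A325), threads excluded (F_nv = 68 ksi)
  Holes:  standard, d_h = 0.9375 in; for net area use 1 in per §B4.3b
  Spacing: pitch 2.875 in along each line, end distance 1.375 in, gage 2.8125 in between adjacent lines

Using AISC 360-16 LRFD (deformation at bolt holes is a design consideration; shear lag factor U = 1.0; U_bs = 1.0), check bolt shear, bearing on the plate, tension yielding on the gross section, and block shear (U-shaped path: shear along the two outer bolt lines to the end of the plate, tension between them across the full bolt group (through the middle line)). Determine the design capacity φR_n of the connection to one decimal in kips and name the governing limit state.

Bolt shear: A_b = π(0.875)²/4 = 0.60132 in². φR_n = 0.75 × 68 × 0.60132 × 15 × 1 = 460.0 kips.
Bearing (0.5 in plate, F_u = 58 ksi): end bolts L_c = 1.375 − 0.9375/2 = 0.90625, R_n = min(1.2×0.90625×0.5×58, 2.4×0.875×0.5×58) = 31.538 kips/bolt; interior L_c = 2.875 − 0.9375 = 1.9375, R_n = 60.9 kips/bolt. φR_n = 0.75 × (3×31.538 + 12×60.9) = 619.1 kips.
Tension yield (gross): A_g = 10.3125×0.5 = 5.1563 in². φR_n = 0.90 × 36 × 5.1563 = 167.1 kips.
Block shear: shear path 2×[1.375+4×2.875] = 2×12.875 in, A_gv = 12.875, A_nv = 2×(12.875 − 4.5×1)×0.5 = 8.375 in²; tension across gage: (5.625 − 2×1)×0.5 = 1.8125 in². R_n = min(0.6×58×8.375, 0.6×36×12.875) + 1.0×58×1.8125 = min(291.45, 278.1) + 105.13 = 383.23 kips. φR_n = 0.75 × 383.23 = 287.4 kips.
Governing: min(460.0, 619.1, 167.1, 287.4) = 167.1 kips → gross-section yield.

167.1 kips (gross-section yield governs)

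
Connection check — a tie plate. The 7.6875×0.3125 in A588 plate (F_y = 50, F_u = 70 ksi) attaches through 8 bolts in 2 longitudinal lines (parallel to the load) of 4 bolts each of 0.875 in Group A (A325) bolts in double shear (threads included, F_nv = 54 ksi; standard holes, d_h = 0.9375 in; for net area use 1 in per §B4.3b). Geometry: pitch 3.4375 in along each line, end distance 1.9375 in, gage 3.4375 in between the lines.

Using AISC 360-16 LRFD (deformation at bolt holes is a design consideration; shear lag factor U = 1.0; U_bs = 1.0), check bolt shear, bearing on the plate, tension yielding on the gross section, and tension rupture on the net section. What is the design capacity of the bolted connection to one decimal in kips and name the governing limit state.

Bolt shear: A_b = π(0.875)²/4 = 0.60132 in². φR_n = 0.75 × 54 × 0.60132 × 8 × 2 = 389.7 kips.
Bearing (0.3125 in plate, F_u = 70 ksi): end bolts L_c = 1.9375 − 0.9375/2 = 1.46875, R_n = min(1.2×1.46875×0.3125×70, 2.4×0.875×0.3125×70) = 38.555 kips/bolt; interior L_c = 3.4375 − 0.9375 = 2.5, R_n = 45.938 kips/bolt. φR_n = 0.75 × (2×38.555 + 6×45.938) = 264.6 kips.
Tension yield (gross): A_g = 7.6875×0.3125 = 2.4023 in². φR_n = 0.90 × 50 × 2.4023 = 108.1 kips.
Tension rupture (net): A_n = (7.6875 − 2×1)×0.3125 = 1.7773 in² (U = 1.0, A_e = A_n). φR_n = 0.75 × 70 × 1.7773 = 93.3 kips.
Governing: min(389.7, 264.6, 108.1, 93.3) = 93.3 kips → net-section rupture.

93.3 kips (net-section rupture governs)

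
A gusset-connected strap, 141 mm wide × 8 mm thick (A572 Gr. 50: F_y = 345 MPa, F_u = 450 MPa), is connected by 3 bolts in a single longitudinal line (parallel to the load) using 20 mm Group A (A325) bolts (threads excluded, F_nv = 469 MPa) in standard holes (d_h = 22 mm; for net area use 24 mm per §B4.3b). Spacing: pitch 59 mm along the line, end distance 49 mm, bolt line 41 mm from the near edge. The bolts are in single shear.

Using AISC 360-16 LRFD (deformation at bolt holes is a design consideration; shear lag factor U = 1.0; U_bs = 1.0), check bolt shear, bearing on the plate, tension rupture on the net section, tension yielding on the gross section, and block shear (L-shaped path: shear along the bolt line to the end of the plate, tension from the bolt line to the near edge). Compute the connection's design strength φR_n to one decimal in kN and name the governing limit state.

251.6 kN (block shear governs)

Bolt shear: A_b = π(20)²/4 = 314.16 mm². φR_n = 0.75 × 469 × 314.16 × 3 × 1 = 331.5 kN.
Bearing (8 mm plate, F_u = 450 MPa): end bolts L_c = 49 − 22/2 = 38, R_n = min(1.2×38×8×450, 2.4×20×8×450) = 164.16 kN/bolt; interior L_c = 59 − 22 = 37, R_n = 159.84 kN/bolt. φR_n = 0.75 × (1×164.16 + 2×159.84) = 362.9 kN.
Tension rupture (net): A_n = (141 − 1×24)×8 = 936 mm² (U = 1.0, A_e = A_n). φR_n = 0.75 × 450 × 936 = 315.9 kN.
Tension yield (gross): A_g = 141×8 = 1128 mm². φR_n = 0.90 × 345 × 1128 = 350.2 kN.
Block shear: shear path 1×[49+2×59] = 1×167 mm, A_gv = 1336, A_nv = 1×(167 − 2.5×24)×8 = 856 mm²; tension to near edge: (41 − 0.5×24)×8 = 232 mm². R_n = min(0.6×450×856, 0.6×345×1336) + 1.0×450×232 = min(231.12, 276.55) + 104.4 = 335.52 kN. φR_n = 0.75 × 335.52 = 251.6 kN.
Governing: min(331.5, 362.9, 315.9, 350.2, 251.6) = 251.6 kN → block shear.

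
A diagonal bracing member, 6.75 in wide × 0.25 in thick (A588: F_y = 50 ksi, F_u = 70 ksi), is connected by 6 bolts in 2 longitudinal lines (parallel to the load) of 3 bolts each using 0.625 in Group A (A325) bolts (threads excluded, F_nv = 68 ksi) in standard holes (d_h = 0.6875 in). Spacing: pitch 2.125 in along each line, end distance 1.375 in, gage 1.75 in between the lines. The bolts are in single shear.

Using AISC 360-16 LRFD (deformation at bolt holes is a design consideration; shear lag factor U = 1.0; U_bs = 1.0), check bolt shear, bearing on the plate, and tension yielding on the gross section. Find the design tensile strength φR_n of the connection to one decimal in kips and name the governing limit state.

Bolt shear: A_b = π(0.625)²/4 = 0.3068 in². φR_n = 0.75 × 68 × 0.3068 × 6 × 1 = 93.9 kips.
Bearing (0.25 in plate, F_u = 70 ksi): end bolts L_c = 1.375 − 0.6875/2 = 1.03125, R_n = min(1.2×1.03125×0.25×70, 2.4×0.625×0.25×70) = 21.656 kips/bolt; interior L_c = 2.125 − 0.6875 = 1.4375, R_n = 26.25 kips/bolt. φR_n = 0.75 × (2×21.656 + 4×26.25) = 111.2 kips.
Tension yield (gross): A_g = 6.75×0.25 = 1.6875 in². φR_n = 0.90 × 50 × 1.6875 = 75.9 kips.
Governing: min(93.9, 111.2, 75.9) = 75.9 kips → gross-section yield.

75.9 kips (gross-section yield governs)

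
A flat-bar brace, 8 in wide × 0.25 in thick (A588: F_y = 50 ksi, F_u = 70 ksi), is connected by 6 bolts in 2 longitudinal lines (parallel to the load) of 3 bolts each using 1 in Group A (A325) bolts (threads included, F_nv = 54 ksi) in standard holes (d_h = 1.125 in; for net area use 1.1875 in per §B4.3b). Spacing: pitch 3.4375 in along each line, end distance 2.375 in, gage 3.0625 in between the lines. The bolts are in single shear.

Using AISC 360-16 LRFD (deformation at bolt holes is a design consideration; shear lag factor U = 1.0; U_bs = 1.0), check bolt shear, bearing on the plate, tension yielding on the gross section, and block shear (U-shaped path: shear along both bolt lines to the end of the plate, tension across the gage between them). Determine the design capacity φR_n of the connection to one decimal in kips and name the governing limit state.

90.0 kips (gross-section yield governs)

Bolt shear: A_b = π(1)²/4 = 0.7854 in². φR_n = 0.75 × 54 × 0.7854 × 6 × 1 = 190.9 kips.
Bearing (0.25 in plate, F_u = 70 ksi): end bolts L_c = 2.375 − 1.125/2 = 1.8125, R_n = min(1.2×1.8125×0.25×70, 2.4×1×0.25×70) = 38.063 kips/bolt; interior L_c = 3.4375 − 1.125 = 2.3125, R_n = 42 kips/bolt. φR_n = 0.75 × (2×38.063 + 4×42) = 183.1 kips.
Tension yield (gross): A_g = 8×0.25 = 2 in². φR_n = 0.90 × 50 × 2 = 90.0 kips.
Block shear: shear path 2×[2.375+2×3.4375] = 2×9.25 in, A_gv = 4.625, A_nv = 2×(9.25 − 2.5×1.1875)×0.25 = 3.1406 in²; tension across gage: (3.0625 − 1×1.1875)×0.25 = 0.46875 in². R_n = min(0.6×70×3.1406, 0.6×50×4.625) + 1.0×70×0.46875 = min(131.91, 138.75) + 32.813 = 164.72 kips. φR_n = 0.75 × 164.72 = 123.5 kips.
Governing: min(190.9, 183.1, 90.0, 123.5) = 90.0 kips → gross-section yield.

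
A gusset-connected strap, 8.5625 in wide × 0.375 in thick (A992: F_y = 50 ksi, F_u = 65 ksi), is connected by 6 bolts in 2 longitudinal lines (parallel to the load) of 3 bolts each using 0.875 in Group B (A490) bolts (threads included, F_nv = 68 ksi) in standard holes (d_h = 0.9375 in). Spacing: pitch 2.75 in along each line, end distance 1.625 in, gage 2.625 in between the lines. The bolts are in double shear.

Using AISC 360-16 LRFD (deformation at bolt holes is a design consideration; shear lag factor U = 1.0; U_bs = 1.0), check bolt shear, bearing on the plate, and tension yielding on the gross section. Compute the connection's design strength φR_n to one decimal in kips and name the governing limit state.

Bolt shear: A_b = π(0.875)²/4 = 0.60132 in². φR_n = 0.75 × 68 × 0.60132 × 6 × 2 = 368.0 kips.
Bearing (0.375 in plate, F_u = 65 ksi): end bolts L_c = 1.625 − 0.9375/2 = 1.15625, R_n = min(1.2×1.15625×0.375×65, 2.4×0.875×0.375×65) = 33.82 kips/bolt; interior L_c = 2.75 − 0.9375 = 1.8125, R_n = 51.188 kips/bolt. φR_n = 0.75 × (2×33.82 + 4×51.188) = 204.3 kips.
Tension yield (gross): A_g = 8.5625×0.375 = 3.2109 in². φR_n = 0.90 × 50 × 3.2109 = 144.5 kips.
Governing: min(368.0, 204.3, 144.5) = 144.5 kips → gross-section yield.

144.5 kips (gross-section yield governs)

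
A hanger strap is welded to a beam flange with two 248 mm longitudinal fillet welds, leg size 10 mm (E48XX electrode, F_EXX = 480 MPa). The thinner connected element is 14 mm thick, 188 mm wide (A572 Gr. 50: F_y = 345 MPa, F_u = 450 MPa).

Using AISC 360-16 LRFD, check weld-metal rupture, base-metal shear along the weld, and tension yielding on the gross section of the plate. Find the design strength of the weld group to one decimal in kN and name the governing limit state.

757.5 kN (weld metal governs)

Weld metal: throat = 0.707×10 = 7.07 mm, L = 2×248 = 496 mm. φR_n = 0.75 × 0.6 × 480 × 7.07 × 496 = 757.5 kN.
Base metal shear (14 mm plate): yield φR_n = 1.0×0.6×345×14×496 = 1437.4 kN; rupture φR_n = 0.75×0.6×450×14×496 = 1406.2 kN; take 1406.2 kN (rupture).
Tension yield (gross): A_g = 188×14 = 2632 mm². φR_n = 0.90 × 345 × 2632 = 817.2 kN.
Governing: min(757.5, 1406.2, 817.2) = 757.5 kN → weld metal.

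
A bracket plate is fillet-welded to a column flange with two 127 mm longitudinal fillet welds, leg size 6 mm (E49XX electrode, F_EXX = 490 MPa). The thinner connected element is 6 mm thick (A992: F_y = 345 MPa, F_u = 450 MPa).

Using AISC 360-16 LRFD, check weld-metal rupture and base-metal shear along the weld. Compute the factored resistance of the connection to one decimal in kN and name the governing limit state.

237.6 kN (weld metal governs)

Weld metal: throat = 0.707×6 = 4.242 mm, L = 2×127 = 254 mm. φR_n = 0.75 × 0.6 × 490 × 4.242 × 254 = 237.6 kN.
Base metal shear (6 mm plate): yield φR_n = 1.0×0.6×345×6×254 = 315.5 kN; rupture φR_n = 0.75×0.6×450×6×254 = 308.6 kN; take 308.6 kN (rupture).
Governing: min(237.6, 308.6) = 237.6 kN → weld metal.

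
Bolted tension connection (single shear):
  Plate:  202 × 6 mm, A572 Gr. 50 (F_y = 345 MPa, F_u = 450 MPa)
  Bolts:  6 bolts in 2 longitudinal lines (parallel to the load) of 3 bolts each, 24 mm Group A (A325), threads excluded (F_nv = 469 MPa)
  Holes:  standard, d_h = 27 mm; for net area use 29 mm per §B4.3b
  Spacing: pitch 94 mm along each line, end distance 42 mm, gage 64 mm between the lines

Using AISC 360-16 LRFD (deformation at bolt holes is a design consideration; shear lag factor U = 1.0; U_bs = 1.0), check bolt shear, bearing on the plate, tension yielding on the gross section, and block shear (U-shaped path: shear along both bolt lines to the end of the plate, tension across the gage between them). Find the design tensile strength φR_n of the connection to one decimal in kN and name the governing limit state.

Bolt shear: A_b = π(24)²/4 = 452.39 mm². φR_n = 0.75 × 469 × 452.39 × 6 × 1 = 954.8 kN.
Bearing (6 mm plate, F_u = 450 MPa): end bolts L_c = 42 − 27/2 = 28.5, R_n = min(1.2×28.5×6×450, 2.4×24×6×450) = 92.34 kN/bolt; interior L_c = 94 − 27 = 67, R_n = 155.52 kN/bolt. φR_n = 0.75 × (2×92.34 + 4×155.52) = 605.1 kN.
Tension yield (gross): A_g = 202×6 = 1212 mm². φR_n = 0.90 × 345 × 1212 = 376.3 kN.
Block shear: shear path 2×[42+2×94] = 2×230 mm, A_gv = 2760, A_nv = 2×(230 − 2.5×29)×6 = 1890 mm²; tension across gage: (64 − 1×29)×6 = 210 mm². R_n = min(0.6×450×1890, 0.6×345×2760) + 1.0×450×210 = min(510.3, 571.32) + 94.5 = 604.8 kN. φR_n = 0.75 × 604.8 = 453.6 kN.
Governing: min(954.8, 605.1, 376.3, 453.6) = 376.3 kN → gross-section yield.

376.3 kN (gross-section yield governs)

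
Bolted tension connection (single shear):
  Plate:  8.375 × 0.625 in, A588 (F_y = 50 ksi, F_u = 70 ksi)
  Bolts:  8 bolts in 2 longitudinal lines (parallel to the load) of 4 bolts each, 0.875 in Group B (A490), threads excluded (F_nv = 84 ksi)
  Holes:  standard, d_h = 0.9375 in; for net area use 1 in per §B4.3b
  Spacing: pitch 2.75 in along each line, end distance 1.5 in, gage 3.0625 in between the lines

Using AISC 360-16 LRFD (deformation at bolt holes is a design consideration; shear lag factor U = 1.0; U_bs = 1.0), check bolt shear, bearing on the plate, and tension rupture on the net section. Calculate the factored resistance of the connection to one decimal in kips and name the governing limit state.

Bolt shear: A_b = π(0.875)²/4 = 0.60132 in². φR_n = 0.75 × 84 × 0.60132 × 8 × 1 = 303.1 kips.
Bearing (0.625 in plate, F_u = 70 ksi): end bolts L_c = 1.5 − 0.9375/2 = 1.03125, R_n = min(1.2×1.03125×0.625×70, 2.4×0.875×0.625×70) = 54.141 kips/bolt; interior L_c = 2.75 − 0.9375 = 1.8125, R_n = 91.875 kips/bolt. φR_n = 0.75 × (2×54.141 + 6×91.875) = 494.6 kips.
Tension rupture (net): A_n = (8.375 − 2×1)×0.625 = 3.9844 in² (U = 1.0, A_e = A_n). φR_n = 0.75 × 70 × 3.9844 = 209.2 kips.
Governing: min(303.1, 494.6, 209.2) = 209.2 kips → net-section rupture.

209.2 kips (net-section rupture governs)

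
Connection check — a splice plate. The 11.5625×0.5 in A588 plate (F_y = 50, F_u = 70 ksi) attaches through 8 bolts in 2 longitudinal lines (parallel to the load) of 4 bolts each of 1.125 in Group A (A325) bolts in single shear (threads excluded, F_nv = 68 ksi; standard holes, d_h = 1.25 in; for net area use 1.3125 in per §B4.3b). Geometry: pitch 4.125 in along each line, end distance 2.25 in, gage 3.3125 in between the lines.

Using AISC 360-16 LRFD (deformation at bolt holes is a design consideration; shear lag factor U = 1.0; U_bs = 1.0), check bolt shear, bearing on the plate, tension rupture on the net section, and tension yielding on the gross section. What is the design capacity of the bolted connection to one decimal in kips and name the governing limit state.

Bolt shear: A_b = π(1.125)²/4 = 0.99402 in². φR_n = 0.75 × 68 × 0.99402 × 8 × 1 = 405.6 kips.
Bearing (0.5 in plate, F_u = 70 ksi): end bolts L_c = 2.25 − 1.25/2 = 1.625, R_n = min(1.2×1.625×0.5×70, 2.4×1.125×0.5×70) = 68.25 kips/bolt; interior L_c = 4.125 − 1.25 = 2.875, R_n = 94.5 kips/bolt. φR_n = 0.75 × (2×68.25 + 6×94.5) = 527.6 kips.
Tension rupture (net): A_n = (11.5625 − 2×1.3125)×0.5 = 4.4688 in² (U = 1.0, A_e = A_n). φR_n = 0.75 × 70 × 4.4688 = 234.6 kips.
Tension yield (gross): A_g = 11.5625×0.5 = 5.7813 in². φR_n = 0.90 × 50 × 5.7813 = 260.2 kips.
Governing: min(405.6, 527.6, 234.6, 260.2) = 234.6 kips → net-section rupture.

234.6 kips (net-section rupture governs)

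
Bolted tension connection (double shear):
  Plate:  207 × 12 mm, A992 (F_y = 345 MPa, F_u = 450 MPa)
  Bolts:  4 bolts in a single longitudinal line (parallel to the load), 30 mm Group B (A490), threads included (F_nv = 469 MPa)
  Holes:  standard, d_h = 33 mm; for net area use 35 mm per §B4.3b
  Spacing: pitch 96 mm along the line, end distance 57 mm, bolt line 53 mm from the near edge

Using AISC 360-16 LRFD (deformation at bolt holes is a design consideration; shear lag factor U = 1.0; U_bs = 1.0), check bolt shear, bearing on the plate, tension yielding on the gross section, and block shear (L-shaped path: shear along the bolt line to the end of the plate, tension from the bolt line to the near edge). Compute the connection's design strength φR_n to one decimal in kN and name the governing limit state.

Bolt shear: A_b = π(30)²/4 = 706.86 mm². φR_n = 0.75 × 469 × 706.86 × 4 × 2 = 1989.1 kN.
Bearing (12 mm plate, F_u = 450 MPa): end bolts L_c = 57 − 33/2 = 40.5, R_n = min(1.2×40.5×12×450, 2.4×30×12×450) = 262.44 kN/bolt; interior L_c = 96 − 33 = 63, R_n = 388.8 kN/bolt. φR_n = 0.75 × (1×262.44 + 3×388.8) = 1071.6 kN.
Tension yield (gross): A_g = 207×12 = 2484 mm². φR_n = 0.90 × 345 × 2484 = 771.3 kN.
Block shear: shear path 1×[57+3×96] = 1×345 mm, A_gv = 4140, A_nv = 1×(345 − 3.5×35)×12 = 2670 mm²; tension to near edge: (53 − 0.5×35)×12 = 426 mm². R_n = min(0.6×450×2670, 0.6×345×4140) + 1.0×450×426 = min(720.9, 856.98) + 191.7 = 912.6 kN. φR_n = 0.75 × 912.6 = 684.5 kN.
Governing: min(1989.1, 1071.6, 771.3, 684.5) = 684.5 kN → block shear.

684.5 kN (block shear governs)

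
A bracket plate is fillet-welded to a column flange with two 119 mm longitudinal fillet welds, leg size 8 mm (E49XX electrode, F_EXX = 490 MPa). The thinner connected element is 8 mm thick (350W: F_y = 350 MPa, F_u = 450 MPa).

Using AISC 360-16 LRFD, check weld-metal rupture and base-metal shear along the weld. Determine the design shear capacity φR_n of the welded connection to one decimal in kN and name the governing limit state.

Weld metal: throat = 0.707×8 = 5.656 mm, L = 2×119 = 238 mm. φR_n = 0.75 × 0.6 × 490 × 5.656 × 238 = 296.8 kN.
Base metal shear (8 mm plate): yield φR_n = 1.0×0.6×350×8×238 = 399.8 kN; rupture φR_n = 0.75×0.6×450×8×238 = 385.6 kN; take 385.6 kN (rupture).
Governing: min(296.8, 385.6) = 296.8 kN → weld metal.

296.8 kN (weld metal governs)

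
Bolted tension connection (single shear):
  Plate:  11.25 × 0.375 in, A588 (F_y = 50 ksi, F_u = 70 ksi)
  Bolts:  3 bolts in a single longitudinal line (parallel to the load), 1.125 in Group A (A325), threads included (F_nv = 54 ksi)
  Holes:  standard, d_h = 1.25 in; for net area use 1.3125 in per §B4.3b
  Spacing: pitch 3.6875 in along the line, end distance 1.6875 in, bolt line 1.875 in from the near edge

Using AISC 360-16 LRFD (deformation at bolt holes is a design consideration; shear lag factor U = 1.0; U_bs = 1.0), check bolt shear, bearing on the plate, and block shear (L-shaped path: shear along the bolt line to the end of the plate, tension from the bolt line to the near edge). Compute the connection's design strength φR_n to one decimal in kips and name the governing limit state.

92.3 kips (block shear governs)

Bolt shear: A_b = π(1.125)²/4 = 0.99402 in². φR_n = 0.75 × 54 × 0.99402 × 3 × 1 = 120.8 kips.
Bearing (0.375 in plate, F_u = 70 ksi): end bolts L_c = 1.6875 − 1.25/2 = 1.0625, R_n = min(1.2×1.0625×0.375×70, 2.4×1.125×0.375×70) = 33.469 kips/bolt; interior L_c = 3.6875 − 1.25 = 2.4375, R_n = 70.875 kips/bolt. φR_n = 0.75 × (1×33.469 + 2×70.875) = 131.4 kips.
Block shear: shear path 1×[1.6875+2×3.6875] = 1×9.0625 in, A_gv = 3.3984, A_nv = 1×(9.0625 − 2.5×1.3125)×0.375 = 2.168 in²; tension to near edge: (1.875 − 0.5×1.3125)×0.375 = 0.45703 in². R_n = min(0.6×70×2.168, 0.6×50×3.3984) + 1.0×70×0.45703 = min(91.056, 101.95) + 31.992 = 123.05 kips. φR_n = 0.75 × 123.05 = 92.3 kips.
Governing: min(120.8, 131.4, 92.3) = 92.3 kips → block shear.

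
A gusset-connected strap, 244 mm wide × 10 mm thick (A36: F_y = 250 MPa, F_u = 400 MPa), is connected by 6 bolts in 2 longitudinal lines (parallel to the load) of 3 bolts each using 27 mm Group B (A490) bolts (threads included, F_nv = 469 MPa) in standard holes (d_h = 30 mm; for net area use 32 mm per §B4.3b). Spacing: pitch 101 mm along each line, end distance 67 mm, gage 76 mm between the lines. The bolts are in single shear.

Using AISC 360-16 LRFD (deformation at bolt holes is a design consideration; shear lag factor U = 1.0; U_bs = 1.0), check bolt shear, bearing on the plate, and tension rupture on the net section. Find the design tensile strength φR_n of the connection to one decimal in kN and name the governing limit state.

Bolt shear: A_b = π(27)²/4 = 572.56 mm². φR_n = 0.75 × 469 × 572.56 × 6 × 1 = 1208.4 kN.
Bearing (10 mm plate, F_u = 400 MPa): end bolts L_c = 67 − 30/2 = 52, R_n = min(1.2×52×10×400, 2.4×27×10×400) = 249.6 kN/bolt; interior L_c = 101 − 30 = 71, R_n = 259.2 kN/bolt. φR_n = 0.75 × (2×249.6 + 4×259.2) = 1152.0 kN.
Tension rupture (net): A_n = (244 − 2×32)×10 = 1800 mm² (U = 1.0, A_e = A_n). φR_n = 0.75 × 400 × 1800 = 540.0 kN.
Governing: min(1208.4, 1152.0, 540.0) = 540.0 kN → net-section rupture.

540.0 kN (net-section rupture governs)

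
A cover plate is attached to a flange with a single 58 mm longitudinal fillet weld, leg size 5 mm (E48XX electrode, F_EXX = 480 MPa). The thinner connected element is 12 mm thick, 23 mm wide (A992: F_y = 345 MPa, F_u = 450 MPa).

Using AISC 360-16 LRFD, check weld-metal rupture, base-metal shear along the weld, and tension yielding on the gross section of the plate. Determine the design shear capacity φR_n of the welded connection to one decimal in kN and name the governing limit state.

Weld metal: throat = 0.707×5 = 3.535 mm, L = 58 mm. φR_n = 0.75 × 0.6 × 480 × 3.535 × 58 = 44.3 kN.
Base metal shear (12 mm plate): yield φR_n = 1.0×0.6×345×12×58 = 144.1 kN; rupture φR_n = 0.75×0.6×450×12×58 = 140.9 kN; take 140.9 kN (rupture).
Tension yield (gross): A_g = 23×12 = 276 mm². φR_n = 0.90 × 345 × 276 = 85.7 kN.
Governing: min(44.3, 140.9, 85.7) = 44.3 kN → weld metal.

44.3 kN (weld metal governs)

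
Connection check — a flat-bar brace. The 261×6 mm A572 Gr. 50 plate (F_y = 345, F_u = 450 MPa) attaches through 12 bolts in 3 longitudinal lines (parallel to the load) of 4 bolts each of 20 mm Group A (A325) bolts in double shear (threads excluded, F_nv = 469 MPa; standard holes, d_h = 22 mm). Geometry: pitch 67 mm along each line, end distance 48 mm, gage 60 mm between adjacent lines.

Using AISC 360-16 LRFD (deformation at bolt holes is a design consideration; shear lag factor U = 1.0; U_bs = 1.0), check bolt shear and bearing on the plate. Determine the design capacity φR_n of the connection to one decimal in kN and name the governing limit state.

1144.5 kN (bearing governs)

Bolt shear: A_b = π(20)²/4 = 314.16 mm². φR_n = 0.75 × 469 × 314.16 × 12 × 2 = 2652.1 kN.
Bearing (6 mm plate, F_u = 450 MPa): end bolts L_c = 48 − 22/2 = 37, R_n = min(1.2×37×6×450, 2.4×20×6×450) = 119.88 kN/bolt; interior L_c = 67 − 22 = 45, R_n = 129.6 kN/bolt. φR_n = 0.75 × (3×119.88 + 9×129.6) = 1144.5 kN.
Governing: min(2652.1, 1144.5) = 1144.5 kN → bearing.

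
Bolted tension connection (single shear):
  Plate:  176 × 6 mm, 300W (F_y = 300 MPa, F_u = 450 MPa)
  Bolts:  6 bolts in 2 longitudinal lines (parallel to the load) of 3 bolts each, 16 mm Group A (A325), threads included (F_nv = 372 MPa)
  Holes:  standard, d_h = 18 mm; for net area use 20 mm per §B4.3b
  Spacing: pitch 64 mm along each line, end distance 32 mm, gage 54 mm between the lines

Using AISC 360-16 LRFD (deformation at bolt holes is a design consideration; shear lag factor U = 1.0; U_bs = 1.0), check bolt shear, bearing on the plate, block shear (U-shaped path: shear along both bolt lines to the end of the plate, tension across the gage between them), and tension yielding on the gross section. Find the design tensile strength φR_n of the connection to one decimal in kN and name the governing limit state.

285.1 kN (gross-section yield governs)

Bolt shear: A_b = π(16)²/4 = 201.06 mm². φR_n = 0.75 × 372 × 201.06 × 6 × 1 = 336.6 kN.
Bearing (6 mm plate, F_u = 450 MPa): end bolts L_c = 32 − 18/2 = 23, R_n = min(1.2×23×6×450, 2.4×16×6×450) = 74.52 kN/bolt; interior L_c = 64 − 18 = 46, R_n = 103.68 kN/bolt. φR_n = 0.75 × (2×74.52 + 4×103.68) = 422.8 kN.
Block shear: shear path 2×[32+2×64] = 2×160 mm, A_gv = 1920, A_nv = 2×(160 − 2.5×20)×6 = 1320 mm²; tension across gage: (54 − 1×20)×6 = 204 mm². R_n = min(0.6×450×1320, 0.6×300×1920) + 1.0×450×204 = min(356.4, 345.6) + 91.8 = 437.4 kN. φR_n = 0.75 × 437.4 = 328.1 kN.
Tension yield (gross): A_g = 176×6 = 1056 mm². φR_n = 0.90 × 300 × 1056 = 285.1 kN.
Governing: min(336.6, 422.8, 328.1, 285.1) = 285.1 kN → gross-section yield.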